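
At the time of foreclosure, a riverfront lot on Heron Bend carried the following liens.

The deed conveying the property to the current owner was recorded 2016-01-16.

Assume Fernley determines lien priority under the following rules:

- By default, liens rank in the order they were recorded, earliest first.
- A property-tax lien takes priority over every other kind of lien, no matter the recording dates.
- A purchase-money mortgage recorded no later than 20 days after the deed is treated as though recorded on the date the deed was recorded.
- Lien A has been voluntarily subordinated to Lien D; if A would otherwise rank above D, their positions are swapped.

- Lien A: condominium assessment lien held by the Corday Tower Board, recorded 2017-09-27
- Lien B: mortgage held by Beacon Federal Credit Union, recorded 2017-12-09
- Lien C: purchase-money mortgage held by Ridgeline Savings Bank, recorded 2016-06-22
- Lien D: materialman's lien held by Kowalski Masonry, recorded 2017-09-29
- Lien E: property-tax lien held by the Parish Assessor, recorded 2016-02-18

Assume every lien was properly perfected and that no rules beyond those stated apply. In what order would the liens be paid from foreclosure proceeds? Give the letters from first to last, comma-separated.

E, C, D, A, B

Adjusting effective dates: C missed the 20-day window (158 days after the deed), so its recording date stands.
E is a property-tax lien, so it outranks all other liens regardless of date.
Ordering the rest by effective date: C (2016-06-22), A (2017-09-27), D (2017-09-29), B (2017-12-09).
The subordination applies — A was senior to D — so A and D swap.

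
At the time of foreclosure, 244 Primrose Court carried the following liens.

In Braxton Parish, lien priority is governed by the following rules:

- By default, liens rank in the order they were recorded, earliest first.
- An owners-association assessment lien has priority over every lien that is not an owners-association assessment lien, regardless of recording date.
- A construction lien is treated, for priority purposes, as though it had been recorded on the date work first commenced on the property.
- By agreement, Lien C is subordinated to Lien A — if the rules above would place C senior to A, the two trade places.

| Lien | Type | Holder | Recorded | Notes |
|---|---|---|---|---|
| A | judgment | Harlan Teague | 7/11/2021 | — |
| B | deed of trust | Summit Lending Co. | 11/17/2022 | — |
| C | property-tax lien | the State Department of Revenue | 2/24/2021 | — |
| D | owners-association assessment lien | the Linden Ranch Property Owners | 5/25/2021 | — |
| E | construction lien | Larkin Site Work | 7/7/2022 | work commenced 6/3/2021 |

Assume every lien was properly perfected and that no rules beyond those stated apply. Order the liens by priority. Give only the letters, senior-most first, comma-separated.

D, A, E, C, B

Effective dates: E's effective date is 6/3/2021, when work began.
As an owners-association assessment lien, D is senior to every other lien.
Among the remaining liens, by effective date: C (2/24/2021), E (6/3/2021), A (7/11/2021), B (11/17/2022).
The subordination applies — C was senior to A — so C and A swap.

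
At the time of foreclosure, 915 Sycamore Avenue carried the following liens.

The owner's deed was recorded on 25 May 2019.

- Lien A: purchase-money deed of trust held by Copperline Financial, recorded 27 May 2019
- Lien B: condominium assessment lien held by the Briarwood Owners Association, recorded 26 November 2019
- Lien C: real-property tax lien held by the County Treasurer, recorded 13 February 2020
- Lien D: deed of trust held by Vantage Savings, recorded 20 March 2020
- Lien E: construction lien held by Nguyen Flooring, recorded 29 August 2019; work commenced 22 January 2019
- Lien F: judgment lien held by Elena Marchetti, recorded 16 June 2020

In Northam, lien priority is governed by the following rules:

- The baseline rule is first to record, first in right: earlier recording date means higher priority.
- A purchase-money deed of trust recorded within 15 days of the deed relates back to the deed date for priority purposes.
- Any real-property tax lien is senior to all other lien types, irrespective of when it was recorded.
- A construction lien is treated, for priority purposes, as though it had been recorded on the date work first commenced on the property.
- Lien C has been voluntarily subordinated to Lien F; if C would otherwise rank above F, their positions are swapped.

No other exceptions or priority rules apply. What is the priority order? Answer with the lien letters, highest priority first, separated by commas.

F, E, A, B, D, C

Adjusting effective dates: A relates back to the deed date 25 May 2019; E relates back to 22 January 2019 (work commenced).
C is a real-property tax lien, so it outranks all other liens regardless of date.
Ordering the rest by effective date: E (22 January 2019), A (25 May 2019), B (26 November 2019), D (20 March 2020), F (16 June 2020).
The subordination applies — C was senior to F — so C and F swap.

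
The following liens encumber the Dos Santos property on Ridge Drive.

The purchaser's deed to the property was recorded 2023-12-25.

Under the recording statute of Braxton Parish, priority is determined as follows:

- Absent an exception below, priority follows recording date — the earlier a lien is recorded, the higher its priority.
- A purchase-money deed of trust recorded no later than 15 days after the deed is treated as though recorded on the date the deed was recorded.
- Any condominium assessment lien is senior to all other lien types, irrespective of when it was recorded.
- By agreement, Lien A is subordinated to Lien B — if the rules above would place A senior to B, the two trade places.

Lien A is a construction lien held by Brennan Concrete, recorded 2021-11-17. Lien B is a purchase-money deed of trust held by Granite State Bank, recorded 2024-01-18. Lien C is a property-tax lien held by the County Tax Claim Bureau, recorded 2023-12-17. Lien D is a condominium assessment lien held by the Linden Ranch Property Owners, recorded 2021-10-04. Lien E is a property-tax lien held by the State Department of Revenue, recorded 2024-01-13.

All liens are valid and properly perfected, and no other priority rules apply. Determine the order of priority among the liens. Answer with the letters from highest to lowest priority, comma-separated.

Effective dates: B was recorded 24 days after the deed — beyond 15 days — so no relation-back applies.
D is a condominium assessment lien, so it outranks all other liens regardless of date.
Among the remaining liens, by effective date: A (2021-11-17), C (2023-12-17), E (2024-01-13), B (2024-01-18).
Because A would otherwise rank above B, the subordination swaps them.

D, B, C, E, A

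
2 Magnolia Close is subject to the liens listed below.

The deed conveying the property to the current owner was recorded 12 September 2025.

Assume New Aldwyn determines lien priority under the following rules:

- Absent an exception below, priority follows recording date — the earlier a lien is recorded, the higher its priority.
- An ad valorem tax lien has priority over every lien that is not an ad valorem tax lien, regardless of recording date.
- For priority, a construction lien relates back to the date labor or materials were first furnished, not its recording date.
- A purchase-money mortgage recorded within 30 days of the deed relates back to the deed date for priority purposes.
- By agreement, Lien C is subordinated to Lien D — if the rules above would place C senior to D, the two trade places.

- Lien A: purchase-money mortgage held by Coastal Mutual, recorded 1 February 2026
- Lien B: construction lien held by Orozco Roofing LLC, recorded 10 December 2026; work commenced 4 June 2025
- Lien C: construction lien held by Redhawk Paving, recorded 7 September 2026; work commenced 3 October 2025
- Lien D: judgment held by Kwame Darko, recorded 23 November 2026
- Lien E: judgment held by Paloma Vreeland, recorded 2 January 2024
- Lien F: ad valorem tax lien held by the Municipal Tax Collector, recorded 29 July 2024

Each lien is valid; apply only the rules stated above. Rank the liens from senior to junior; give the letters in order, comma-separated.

First, effective dates: A was recorded 142 days after the deed — beyond 30 days — so no relation-back applies; B is treated as recorded 4 June 2025, the work-commencement date; C's effective date is 3 October 2025, when work began.
F is an ad valorem tax lien, so it outranks all other liens regardless of date.
Among the remaining liens, by effective date: E (2 January 2024), B (4 June 2025), C (3 October 2025), A (1 February 2026), D (23 November 2026).
The subordination applies — C was senior to D — so C and D swap.

F, E, B, D, A, C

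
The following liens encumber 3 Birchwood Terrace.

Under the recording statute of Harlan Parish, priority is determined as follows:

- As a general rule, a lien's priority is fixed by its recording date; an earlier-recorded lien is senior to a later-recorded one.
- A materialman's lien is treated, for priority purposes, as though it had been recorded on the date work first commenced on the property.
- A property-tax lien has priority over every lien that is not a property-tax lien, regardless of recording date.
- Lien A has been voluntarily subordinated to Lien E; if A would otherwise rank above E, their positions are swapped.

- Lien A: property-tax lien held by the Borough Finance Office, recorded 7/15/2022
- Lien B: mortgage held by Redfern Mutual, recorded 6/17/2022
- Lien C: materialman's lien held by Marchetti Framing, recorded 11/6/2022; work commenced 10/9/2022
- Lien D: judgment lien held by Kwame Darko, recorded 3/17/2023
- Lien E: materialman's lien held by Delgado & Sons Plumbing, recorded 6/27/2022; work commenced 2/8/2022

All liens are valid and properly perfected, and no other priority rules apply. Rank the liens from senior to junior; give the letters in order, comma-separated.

Adjusting effective dates: C is treated as recorded 10/9/2022, the work-commencement date; E's effective date is 2/8/2022, when work began.
A, as a property-tax lien, has superpriority and ranks first.
Ordering the rest by effective date: E (2/8/2022), B (6/17/2022), C (10/9/2022), D (3/17/2023).
The subordination applies — A was senior to E — so A and E swap.

E, A, B, C, D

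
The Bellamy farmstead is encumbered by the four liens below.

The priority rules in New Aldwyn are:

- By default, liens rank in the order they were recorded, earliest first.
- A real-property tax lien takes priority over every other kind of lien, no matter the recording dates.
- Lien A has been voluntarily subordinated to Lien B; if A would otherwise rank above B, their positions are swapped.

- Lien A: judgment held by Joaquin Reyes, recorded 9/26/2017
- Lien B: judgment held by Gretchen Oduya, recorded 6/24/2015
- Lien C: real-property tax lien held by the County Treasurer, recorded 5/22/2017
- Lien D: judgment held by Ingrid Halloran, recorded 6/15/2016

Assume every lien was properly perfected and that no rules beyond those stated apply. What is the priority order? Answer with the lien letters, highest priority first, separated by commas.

As a real-property tax lien, C is senior to every other lien.
The other liens, earliest effective date first: B (6/24/2015), D (6/15/2016), A (9/26/2017).
A already ranks below B; the subordination has no effect.

C, B, D, A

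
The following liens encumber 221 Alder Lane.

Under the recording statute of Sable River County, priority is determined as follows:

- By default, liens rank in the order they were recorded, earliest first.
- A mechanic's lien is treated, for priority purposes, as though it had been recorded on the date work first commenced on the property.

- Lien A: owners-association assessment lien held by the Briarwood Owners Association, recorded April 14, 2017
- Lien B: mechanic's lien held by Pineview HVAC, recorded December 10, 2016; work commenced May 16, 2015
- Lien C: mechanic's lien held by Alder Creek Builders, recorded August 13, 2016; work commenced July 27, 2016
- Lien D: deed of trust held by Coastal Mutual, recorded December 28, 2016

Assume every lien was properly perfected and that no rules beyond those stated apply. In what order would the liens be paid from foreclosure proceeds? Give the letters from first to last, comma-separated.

B, C, D, A

First, effective dates: B is treated as recorded May 16, 2015, the work-commencement date; C relates back to July 27, 2016 (work commenced).
Sorted by effective date: B (May 16, 2015), C (July 27, 2016), D (December 28, 2016), A (April 14, 2017).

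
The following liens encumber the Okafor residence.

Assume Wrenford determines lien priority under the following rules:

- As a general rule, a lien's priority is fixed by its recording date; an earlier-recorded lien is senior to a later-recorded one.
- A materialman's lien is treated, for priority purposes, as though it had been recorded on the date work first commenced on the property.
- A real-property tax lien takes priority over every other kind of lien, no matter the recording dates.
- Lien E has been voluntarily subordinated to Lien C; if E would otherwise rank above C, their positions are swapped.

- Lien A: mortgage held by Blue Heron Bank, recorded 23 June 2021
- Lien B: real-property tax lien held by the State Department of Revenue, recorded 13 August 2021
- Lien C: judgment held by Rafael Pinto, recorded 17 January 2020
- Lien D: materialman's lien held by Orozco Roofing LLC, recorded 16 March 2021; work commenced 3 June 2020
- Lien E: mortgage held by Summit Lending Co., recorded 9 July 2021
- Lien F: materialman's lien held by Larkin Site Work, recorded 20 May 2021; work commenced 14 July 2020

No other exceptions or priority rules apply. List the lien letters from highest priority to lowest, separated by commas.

Effective dates: D's effective date is 3 June 2020, when work began; F relates back to 14 July 2020 (work commenced).
B is a real-property tax lien, so it outranks all other liens regardless of date.
Ordering the rest by effective date: C (17 January 2020), D (3 June 2020), F (14 July 2020), A (23 June 2021), E (9 July 2021).
E already ranks below C; the subordination has no effect.

B, C, D, F, A, E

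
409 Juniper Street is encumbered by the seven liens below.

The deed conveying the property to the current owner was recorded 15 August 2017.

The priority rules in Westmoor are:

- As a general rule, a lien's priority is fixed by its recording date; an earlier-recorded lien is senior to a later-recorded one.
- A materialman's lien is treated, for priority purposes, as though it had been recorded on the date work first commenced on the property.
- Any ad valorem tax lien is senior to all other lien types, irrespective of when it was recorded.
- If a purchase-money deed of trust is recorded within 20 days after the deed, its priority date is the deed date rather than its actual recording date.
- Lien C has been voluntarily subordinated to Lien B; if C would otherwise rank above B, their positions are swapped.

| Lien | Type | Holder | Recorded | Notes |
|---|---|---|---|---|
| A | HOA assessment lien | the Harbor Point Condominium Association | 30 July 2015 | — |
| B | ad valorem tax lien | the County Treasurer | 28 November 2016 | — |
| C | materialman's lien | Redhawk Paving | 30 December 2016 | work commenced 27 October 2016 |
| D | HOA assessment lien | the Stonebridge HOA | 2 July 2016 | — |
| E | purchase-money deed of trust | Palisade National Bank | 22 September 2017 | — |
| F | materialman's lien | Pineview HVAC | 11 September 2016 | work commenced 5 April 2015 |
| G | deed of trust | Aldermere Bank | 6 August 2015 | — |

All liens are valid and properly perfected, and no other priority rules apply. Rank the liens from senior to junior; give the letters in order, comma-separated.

Effective dates: C relates back to 27 October 2016 (work commenced); E missed the 20-day window (38 days after the deed), so its recording date stands; F relates back to 5 April 2015 (work commenced).
As an ad valorem tax lien, B is senior to every other lien.
The other liens, earliest effective date first: F (5 April 2015), A (30 July 2015), G (6 August 2015), D (2 July 2016), C (27 October 2016), E (22 September 2017).
C is already junior to B, so the subordination agreement changes nothing.

B, F, A, G, D, C, E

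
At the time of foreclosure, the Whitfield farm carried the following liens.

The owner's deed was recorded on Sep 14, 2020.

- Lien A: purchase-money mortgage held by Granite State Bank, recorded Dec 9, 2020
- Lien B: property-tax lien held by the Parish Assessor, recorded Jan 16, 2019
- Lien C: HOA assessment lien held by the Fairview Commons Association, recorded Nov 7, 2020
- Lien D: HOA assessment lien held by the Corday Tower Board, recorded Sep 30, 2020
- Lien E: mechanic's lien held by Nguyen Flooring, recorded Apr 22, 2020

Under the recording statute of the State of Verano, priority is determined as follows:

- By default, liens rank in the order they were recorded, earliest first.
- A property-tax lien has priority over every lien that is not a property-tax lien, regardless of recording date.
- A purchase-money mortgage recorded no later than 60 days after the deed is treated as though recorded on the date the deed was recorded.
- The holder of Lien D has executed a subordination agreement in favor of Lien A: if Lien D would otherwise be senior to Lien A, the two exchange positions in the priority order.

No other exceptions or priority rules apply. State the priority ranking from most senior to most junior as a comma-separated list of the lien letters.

B, E, A, C, D

Effective dates after the stated exceptions: A was recorded 86 days after the deed, outside the 60-day window, so it keeps its recording date.
B is a property-tax lien and takes priority over every other lien.
Ordering the rest by effective date: E (Apr 22, 2020), D (Sep 30, 2020), C (Nov 7, 2020), A (Dec 9, 2020).
D would otherwise be senior to A, so under the subordination agreement D and A exchange positions.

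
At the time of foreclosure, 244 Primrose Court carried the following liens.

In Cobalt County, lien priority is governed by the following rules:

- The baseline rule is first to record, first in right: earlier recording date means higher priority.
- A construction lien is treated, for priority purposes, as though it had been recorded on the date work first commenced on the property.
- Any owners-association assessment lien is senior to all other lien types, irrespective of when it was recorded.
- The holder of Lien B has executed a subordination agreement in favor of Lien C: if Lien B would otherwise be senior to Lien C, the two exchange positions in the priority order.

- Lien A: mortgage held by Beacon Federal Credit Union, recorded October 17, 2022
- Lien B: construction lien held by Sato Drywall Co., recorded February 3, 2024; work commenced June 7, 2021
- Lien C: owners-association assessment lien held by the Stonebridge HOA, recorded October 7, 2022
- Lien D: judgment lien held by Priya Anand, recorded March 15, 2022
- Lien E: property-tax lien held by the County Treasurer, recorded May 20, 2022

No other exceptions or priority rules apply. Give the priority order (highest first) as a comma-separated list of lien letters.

Effective dates after the stated exceptions: B's effective date is June 7, 2021, when work began.
C, as an owners-association assessment lien, has superpriority and ranks first.
Remaining liens by effective date: B (June 7, 2021), D (March 15, 2022), E (May 20, 2022), A (October 17, 2022).
B is already junior to C, so the subordination agreement changes nothing.

C, B, D, E, A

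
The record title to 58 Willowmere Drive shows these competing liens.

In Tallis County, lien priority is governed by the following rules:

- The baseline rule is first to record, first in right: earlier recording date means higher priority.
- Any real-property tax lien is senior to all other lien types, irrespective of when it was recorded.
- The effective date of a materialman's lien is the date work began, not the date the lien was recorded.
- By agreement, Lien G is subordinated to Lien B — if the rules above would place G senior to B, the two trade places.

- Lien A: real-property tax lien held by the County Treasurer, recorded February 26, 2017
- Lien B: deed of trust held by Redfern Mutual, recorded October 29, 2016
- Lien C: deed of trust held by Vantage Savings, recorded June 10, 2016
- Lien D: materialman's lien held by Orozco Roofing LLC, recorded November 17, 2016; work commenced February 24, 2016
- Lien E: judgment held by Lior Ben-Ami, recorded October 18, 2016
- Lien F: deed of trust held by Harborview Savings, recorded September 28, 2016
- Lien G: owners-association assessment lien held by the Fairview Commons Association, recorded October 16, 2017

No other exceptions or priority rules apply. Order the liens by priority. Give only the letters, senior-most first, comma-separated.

A, D, C, F, E, B, G

First, effective dates: D relates back to February 24, 2016 (work commenced).
As a real-property tax lien, A is senior to every other lien.
Among the remaining liens, by effective date: D (February 24, 2016), C (June 10, 2016), F (September 28, 2016), E (October 18, 2016), B (October 29, 2016), G (October 16, 2017).
Since G is not senior to B, the subordination leaves the order unchanged.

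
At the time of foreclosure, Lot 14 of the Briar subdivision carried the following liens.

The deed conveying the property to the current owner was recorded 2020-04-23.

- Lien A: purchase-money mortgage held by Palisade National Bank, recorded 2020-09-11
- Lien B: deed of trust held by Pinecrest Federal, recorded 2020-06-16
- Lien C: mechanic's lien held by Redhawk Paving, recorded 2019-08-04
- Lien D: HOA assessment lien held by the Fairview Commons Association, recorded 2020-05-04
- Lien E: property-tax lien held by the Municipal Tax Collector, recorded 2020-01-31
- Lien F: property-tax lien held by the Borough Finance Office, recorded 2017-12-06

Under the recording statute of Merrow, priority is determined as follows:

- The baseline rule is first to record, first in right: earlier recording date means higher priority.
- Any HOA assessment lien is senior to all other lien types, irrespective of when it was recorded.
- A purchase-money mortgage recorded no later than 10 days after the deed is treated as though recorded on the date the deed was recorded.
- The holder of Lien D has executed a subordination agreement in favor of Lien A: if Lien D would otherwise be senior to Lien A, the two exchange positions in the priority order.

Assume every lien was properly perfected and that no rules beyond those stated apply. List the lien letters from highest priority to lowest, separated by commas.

Adjusting effective dates: A was recorded 141 days after the deed, outside the 10-day window, so it keeps its recording date.
D is an HOA assessment lien and takes priority over every other lien.
Among the remaining liens, by effective date: F (2017-12-06), C (2019-08-04), E (2020-01-31), B (2020-06-16), A (2020-09-11).
D is senior to A before the subordination, so the two trade places.

A, F, C, E, B, D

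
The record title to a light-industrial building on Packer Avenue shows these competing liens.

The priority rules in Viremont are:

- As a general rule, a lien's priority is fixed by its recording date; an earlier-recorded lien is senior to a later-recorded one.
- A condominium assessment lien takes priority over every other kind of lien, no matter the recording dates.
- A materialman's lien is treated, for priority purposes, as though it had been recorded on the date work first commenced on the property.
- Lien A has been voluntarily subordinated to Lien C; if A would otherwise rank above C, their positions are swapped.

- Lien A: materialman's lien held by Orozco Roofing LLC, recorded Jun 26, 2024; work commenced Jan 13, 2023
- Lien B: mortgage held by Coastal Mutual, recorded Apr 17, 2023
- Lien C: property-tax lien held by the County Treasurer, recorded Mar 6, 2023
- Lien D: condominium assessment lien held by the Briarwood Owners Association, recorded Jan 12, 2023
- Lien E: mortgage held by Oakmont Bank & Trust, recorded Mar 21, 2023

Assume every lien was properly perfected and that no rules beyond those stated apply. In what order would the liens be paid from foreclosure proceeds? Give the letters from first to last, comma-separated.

Effective dates: A's effective date is Jan 13, 2023, when work began.
D, as a condominium assessment lien, has superpriority and ranks first.
Among the remaining liens, by effective date: A (Jan 13, 2023), C (Mar 6, 2023), E (Mar 21, 2023), B (Apr 17, 2023).
A would otherwise be senior to C, so under the subordination agreement A and C exchange positions.

D, C, A, E, B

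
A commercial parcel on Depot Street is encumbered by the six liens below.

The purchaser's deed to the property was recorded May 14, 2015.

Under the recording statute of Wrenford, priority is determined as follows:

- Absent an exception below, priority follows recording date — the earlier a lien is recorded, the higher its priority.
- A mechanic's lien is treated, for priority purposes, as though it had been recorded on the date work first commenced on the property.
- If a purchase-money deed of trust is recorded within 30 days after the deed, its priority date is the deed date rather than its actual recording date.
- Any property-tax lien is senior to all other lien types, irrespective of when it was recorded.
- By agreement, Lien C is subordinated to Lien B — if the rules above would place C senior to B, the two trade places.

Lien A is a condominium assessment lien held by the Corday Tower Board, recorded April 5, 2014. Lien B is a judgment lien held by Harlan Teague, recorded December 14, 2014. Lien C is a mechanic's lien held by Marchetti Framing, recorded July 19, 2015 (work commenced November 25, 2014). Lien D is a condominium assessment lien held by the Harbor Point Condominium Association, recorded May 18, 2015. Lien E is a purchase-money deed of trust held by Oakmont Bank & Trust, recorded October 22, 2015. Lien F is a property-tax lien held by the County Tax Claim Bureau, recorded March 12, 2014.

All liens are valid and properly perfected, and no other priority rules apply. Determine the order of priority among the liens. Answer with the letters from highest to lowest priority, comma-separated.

Effective dates after the stated exceptions: C's effective date is November 25, 2014, when work began; E was recorded 161 days after the deed — beyond 30 days — so no relation-back applies.
F, as a property-tax lien, has superpriority and ranks first.
Remaining liens by effective date: A (April 5, 2014), C (November 25, 2014), B (December 14, 2014), D (May 18, 2015), E (October 22, 2015).
Because C would otherwise rank above B, the subordination swaps them.

F, A, B, C, D, E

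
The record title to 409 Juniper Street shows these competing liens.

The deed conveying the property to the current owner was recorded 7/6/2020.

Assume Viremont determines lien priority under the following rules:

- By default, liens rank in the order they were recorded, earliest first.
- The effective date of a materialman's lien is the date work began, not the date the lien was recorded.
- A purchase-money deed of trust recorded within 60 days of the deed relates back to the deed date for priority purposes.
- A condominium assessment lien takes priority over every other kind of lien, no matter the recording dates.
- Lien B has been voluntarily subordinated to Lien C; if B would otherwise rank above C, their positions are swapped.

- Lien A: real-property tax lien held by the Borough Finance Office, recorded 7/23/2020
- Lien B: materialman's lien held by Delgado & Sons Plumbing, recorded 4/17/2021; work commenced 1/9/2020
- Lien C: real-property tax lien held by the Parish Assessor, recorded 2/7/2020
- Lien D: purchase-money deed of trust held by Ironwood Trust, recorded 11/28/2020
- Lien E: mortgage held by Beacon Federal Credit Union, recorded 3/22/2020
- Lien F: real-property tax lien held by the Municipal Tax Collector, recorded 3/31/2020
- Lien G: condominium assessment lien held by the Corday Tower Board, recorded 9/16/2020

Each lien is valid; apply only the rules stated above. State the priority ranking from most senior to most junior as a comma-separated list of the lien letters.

G, C, B, E, F, A, D

Effective dates: B is treated as recorded 1/9/2020, the work-commencement date; D missed the 60-day window (145 days after the deed), so its recording date stands.
G is a condominium assessment lien and takes priority over every other lien.
Among the remaining liens, by effective date: B (1/9/2020), C (2/7/2020), E (3/22/2020), F (3/31/2020), A (7/23/2020), D (11/28/2020).
B is senior to C before the subordination, so the two trade places.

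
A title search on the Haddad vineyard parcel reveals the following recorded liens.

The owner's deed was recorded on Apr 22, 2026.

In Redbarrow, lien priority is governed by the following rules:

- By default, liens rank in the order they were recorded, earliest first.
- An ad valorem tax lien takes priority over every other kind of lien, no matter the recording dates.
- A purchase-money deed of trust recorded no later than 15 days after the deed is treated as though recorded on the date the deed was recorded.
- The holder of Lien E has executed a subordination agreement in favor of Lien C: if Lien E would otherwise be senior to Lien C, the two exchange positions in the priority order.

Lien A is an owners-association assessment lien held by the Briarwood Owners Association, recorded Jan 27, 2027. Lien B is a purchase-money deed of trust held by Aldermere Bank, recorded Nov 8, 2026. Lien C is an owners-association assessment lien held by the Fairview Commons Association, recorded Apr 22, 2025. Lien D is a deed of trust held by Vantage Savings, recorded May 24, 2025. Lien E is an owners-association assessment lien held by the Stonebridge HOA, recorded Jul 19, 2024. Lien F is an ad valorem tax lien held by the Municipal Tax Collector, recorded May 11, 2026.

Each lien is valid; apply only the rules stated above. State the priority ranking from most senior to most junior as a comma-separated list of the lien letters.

F, C, E, D, B, A

Effective dates after the stated exceptions: B was recorded 200 days after the deed — beyond 15 days — so no relation-back applies.
F is an ad valorem tax lien, so it outranks all other liens regardless of date.
Remaining liens by effective date: E (Jul 19, 2024), C (Apr 22, 2025), D (May 24, 2025), B (Nov 8, 2026), A (Jan 27, 2027).
E would otherwise be senior to C, so under the subordination agreement E and C exchange positions.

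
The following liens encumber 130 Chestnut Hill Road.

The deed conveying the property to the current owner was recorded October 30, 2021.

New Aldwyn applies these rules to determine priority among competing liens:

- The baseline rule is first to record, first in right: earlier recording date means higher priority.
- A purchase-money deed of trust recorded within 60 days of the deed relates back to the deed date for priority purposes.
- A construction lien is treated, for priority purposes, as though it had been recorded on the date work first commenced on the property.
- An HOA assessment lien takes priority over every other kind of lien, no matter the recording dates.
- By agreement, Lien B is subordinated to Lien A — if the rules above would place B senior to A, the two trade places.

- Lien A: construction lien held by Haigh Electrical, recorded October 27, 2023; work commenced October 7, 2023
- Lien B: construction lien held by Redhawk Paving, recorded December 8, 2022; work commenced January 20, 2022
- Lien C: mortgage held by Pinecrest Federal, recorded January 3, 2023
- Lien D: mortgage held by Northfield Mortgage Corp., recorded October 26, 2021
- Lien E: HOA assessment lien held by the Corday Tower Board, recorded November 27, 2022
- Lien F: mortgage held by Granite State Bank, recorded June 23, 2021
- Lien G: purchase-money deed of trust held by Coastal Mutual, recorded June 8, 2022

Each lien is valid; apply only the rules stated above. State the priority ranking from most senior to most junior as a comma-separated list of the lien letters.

E, F, D, A, G, C, B

Effective dates after the stated exceptions: A is treated as recorded October 7, 2023, the work-commencement date; B is treated as recorded January 20, 2022, the work-commencement date; G was recorded 221 days after the deed, outside the 60-day window, so it keeps its recording date.
E is an HOA assessment lien and takes priority over every other lien.
Remaining liens by effective date: F (June 23, 2021), D (October 26, 2021), B (January 20, 2022), G (June 8, 2022), C (January 3, 2023), A (October 7, 2023).
Because B would otherwise rank above A, the subordination swaps them.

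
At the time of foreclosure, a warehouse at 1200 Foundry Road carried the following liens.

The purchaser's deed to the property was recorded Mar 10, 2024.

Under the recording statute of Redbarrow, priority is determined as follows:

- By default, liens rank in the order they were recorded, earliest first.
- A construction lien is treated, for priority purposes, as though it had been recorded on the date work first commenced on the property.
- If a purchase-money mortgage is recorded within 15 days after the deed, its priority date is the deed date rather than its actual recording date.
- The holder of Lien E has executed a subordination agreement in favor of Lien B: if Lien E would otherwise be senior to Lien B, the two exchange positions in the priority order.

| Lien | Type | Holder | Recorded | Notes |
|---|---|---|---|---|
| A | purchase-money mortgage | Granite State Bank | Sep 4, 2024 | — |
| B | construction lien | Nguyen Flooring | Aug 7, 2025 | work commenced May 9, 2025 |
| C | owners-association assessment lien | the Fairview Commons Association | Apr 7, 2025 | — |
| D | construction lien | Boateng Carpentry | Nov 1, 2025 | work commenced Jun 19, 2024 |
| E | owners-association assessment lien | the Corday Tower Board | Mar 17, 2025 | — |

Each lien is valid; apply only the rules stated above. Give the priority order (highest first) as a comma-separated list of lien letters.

Effective dates: A was recorded 178 days after the deed — beyond 15 days — so no relation-back applies; B's effective date is May 9, 2025, when work began; D's effective date is Jun 19, 2024, when work began.
Sorted by effective date: D (Jun 19, 2024), A (Sep 4, 2024), E (Mar 17, 2025), C (Apr 7, 2025), B (May 9, 2025).
The subordination applies — E was senior to B — so E and B swap.

D, A, B, C, E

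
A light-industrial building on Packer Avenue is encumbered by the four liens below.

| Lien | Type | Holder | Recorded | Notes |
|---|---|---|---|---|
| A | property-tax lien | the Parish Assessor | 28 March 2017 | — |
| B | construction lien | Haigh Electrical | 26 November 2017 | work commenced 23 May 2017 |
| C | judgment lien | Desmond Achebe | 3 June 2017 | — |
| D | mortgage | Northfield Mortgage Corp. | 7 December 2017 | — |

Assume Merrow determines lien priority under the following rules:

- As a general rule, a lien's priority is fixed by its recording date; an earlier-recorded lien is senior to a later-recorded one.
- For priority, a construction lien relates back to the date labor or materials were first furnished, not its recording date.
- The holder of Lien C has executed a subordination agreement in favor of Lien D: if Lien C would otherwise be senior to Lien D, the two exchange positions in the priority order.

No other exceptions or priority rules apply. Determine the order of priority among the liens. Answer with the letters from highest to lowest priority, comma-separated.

A, B, D, C

Effective dates: B's effective date is 23 May 2017, when work began.
Sorted by effective date: A (28 March 2017), B (23 May 2017), C (3 June 2017), D (7 December 2017).
C is senior to D before the subordination, so the two trade places.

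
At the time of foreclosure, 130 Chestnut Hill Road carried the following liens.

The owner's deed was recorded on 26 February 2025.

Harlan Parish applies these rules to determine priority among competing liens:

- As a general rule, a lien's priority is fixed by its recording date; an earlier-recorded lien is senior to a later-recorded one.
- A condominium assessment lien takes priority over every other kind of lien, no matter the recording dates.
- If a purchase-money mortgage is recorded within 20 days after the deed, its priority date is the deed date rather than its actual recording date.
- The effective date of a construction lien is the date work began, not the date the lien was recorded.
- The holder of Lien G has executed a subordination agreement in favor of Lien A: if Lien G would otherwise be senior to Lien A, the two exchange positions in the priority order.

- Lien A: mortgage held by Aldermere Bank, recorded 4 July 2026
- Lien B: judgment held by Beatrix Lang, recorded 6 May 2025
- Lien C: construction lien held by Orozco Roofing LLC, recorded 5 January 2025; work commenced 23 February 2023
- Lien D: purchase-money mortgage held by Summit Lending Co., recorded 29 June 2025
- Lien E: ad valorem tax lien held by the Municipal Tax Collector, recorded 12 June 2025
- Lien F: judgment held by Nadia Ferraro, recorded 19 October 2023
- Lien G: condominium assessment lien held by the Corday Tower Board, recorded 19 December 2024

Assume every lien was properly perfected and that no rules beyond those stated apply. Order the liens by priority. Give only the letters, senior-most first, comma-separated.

Effective dates: C relates back to 23 February 2023 (work commenced); D was recorded 123 days after the deed, outside the 20-day window, so it keeps its recording date.
As a condominium assessment lien, G is senior to every other lien.
Remaining liens by effective date: C (23 February 2023), F (19 October 2023), B (6 May 2025), E (12 June 2025), D (29 June 2025), A (4 July 2026).
G is senior to A before the subordination, so the two trade places.

A, C, F, B, E, D, G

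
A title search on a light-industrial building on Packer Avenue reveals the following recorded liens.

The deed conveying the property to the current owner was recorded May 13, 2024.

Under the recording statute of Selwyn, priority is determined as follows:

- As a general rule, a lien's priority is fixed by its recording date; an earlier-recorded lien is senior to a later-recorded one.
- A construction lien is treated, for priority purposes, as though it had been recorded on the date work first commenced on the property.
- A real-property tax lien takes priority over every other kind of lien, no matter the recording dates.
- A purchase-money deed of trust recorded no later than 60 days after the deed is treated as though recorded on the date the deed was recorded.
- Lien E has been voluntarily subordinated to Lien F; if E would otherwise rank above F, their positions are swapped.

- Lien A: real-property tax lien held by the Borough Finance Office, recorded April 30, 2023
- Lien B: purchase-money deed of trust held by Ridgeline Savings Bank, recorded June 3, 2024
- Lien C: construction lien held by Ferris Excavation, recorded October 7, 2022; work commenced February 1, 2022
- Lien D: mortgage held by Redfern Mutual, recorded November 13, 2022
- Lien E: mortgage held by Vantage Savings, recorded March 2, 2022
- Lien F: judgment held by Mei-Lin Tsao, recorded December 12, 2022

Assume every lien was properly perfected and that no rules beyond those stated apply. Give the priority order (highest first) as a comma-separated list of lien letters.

A, C, F, D, E, B

First, effective dates: B relates back to the deed date May 13, 2024; C relates back to February 1, 2022 (work commenced).
As a real-property tax lien, A is senior to every other lien.
Remaining liens by effective date: C (February 1, 2022), E (March 2, 2022), D (November 13, 2022), F (December 12, 2022), B (May 13, 2024).
Because E would otherwise rank above F, the subordination swaps them.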